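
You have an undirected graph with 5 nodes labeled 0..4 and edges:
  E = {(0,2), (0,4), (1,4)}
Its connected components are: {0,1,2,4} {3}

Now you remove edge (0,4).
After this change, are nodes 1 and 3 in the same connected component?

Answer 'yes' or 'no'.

Answer: no

Derivation:
Initial components: {0,1,2,4} {3}
Removing edge (0,4): it was a bridge — component count 2 -> 3.
New components: {0,2} {1,4} {3}
Are 1 and 3 in the same component? no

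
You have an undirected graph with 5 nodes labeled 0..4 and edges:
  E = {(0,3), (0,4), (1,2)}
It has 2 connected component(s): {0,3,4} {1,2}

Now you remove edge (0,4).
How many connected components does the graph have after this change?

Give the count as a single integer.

Initial component count: 2
Remove (0,4): it was a bridge. Count increases: 2 -> 3.
  After removal, components: {0,3} {1,2} {4}
New component count: 3

Answer: 3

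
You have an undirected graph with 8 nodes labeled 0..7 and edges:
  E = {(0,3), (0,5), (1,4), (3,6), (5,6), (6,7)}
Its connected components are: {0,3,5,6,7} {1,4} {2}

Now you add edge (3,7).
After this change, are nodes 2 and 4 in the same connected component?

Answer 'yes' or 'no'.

Initial components: {0,3,5,6,7} {1,4} {2}
Adding edge (3,7): both already in same component {0,3,5,6,7}. No change.
New components: {0,3,5,6,7} {1,4} {2}
Are 2 and 4 in the same component? no

Answer: no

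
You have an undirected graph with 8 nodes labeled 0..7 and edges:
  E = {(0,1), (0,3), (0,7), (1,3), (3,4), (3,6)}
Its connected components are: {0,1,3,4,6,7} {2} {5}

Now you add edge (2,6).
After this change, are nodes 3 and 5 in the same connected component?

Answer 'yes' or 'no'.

Answer: no

Derivation:
Initial components: {0,1,3,4,6,7} {2} {5}
Adding edge (2,6): merges {2} and {0,1,3,4,6,7}.
New components: {0,1,2,3,4,6,7} {5}
Are 3 and 5 in the same component? no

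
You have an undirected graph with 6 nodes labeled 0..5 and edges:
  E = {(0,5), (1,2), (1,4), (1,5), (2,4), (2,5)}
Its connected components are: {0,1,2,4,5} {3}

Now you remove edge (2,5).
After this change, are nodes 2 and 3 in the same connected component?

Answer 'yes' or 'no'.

Initial components: {0,1,2,4,5} {3}
Removing edge (2,5): not a bridge — component count unchanged at 2.
New components: {0,1,2,4,5} {3}
Are 2 and 3 in the same component? no

Answer: no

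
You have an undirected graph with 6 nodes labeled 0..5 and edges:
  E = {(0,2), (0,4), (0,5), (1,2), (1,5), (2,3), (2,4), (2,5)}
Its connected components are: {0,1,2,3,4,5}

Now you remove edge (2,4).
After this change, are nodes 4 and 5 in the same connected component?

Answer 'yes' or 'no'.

Answer: yes

Derivation:
Initial components: {0,1,2,3,4,5}
Removing edge (2,4): not a bridge — component count unchanged at 1.
New components: {0,1,2,3,4,5}
Are 4 and 5 in the same component? yes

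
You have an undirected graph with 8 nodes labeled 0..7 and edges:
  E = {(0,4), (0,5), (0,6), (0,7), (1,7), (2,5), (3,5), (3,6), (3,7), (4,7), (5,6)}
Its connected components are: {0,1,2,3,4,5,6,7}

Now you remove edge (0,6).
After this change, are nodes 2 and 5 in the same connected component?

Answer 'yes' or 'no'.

Initial components: {0,1,2,3,4,5,6,7}
Removing edge (0,6): not a bridge — component count unchanged at 1.
New components: {0,1,2,3,4,5,6,7}
Are 2 and 5 in the same component? yes

Answer: yes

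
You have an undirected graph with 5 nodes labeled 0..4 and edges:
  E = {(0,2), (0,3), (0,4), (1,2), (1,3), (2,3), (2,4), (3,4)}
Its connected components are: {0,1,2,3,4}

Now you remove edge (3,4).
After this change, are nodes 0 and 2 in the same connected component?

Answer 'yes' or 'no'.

Answer: yes

Derivation:
Initial components: {0,1,2,3,4}
Removing edge (3,4): not a bridge — component count unchanged at 1.
New components: {0,1,2,3,4}
Are 0 and 2 in the same component? yes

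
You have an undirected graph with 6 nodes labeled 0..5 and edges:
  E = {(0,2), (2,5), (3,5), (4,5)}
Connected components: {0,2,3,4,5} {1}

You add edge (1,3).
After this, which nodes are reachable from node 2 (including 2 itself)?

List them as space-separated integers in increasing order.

Answer: 0 1 2 3 4 5

Derivation:
Before: nodes reachable from 2: {0,2,3,4,5}
Adding (1,3): merges 2's component with another. Reachability grows.
After: nodes reachable from 2: {0,1,2,3,4,5}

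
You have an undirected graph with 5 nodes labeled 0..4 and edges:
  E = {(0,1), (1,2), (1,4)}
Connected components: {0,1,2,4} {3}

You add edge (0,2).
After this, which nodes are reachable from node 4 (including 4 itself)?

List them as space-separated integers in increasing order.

Before: nodes reachable from 4: {0,1,2,4}
Adding (0,2): both endpoints already in same component. Reachability from 4 unchanged.
After: nodes reachable from 4: {0,1,2,4}

Answer: 0 1 2 4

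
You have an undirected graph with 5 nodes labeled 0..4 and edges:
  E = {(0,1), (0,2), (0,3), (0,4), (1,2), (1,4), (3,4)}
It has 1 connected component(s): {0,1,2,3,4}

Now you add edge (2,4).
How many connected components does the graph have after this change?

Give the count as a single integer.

Answer: 1

Derivation:
Initial component count: 1
Add (2,4): endpoints already in same component. Count unchanged: 1.
New component count: 1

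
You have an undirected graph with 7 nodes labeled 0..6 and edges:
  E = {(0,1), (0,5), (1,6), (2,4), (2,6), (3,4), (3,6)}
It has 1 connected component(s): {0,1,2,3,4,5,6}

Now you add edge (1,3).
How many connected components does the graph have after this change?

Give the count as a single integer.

Answer: 1

Derivation:
Initial component count: 1
Add (1,3): endpoints already in same component. Count unchanged: 1.
New component count: 1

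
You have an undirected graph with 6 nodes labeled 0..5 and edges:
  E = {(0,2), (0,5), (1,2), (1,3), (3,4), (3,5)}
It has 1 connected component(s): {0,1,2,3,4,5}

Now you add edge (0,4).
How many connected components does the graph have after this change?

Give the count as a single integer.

Answer: 1

Derivation:
Initial component count: 1
Add (0,4): endpoints already in same component. Count unchanged: 1.
New component count: 1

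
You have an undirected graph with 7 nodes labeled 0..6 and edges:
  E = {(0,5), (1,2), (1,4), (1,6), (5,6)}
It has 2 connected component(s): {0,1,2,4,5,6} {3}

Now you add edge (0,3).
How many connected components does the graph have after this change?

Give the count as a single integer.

Initial component count: 2
Add (0,3): merges two components. Count decreases: 2 -> 1.
New component count: 1

Answer: 1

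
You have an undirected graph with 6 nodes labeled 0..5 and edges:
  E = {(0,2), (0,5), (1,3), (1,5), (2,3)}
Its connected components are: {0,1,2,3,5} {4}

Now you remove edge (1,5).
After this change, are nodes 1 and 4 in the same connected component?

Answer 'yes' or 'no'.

Answer: no

Derivation:
Initial components: {0,1,2,3,5} {4}
Removing edge (1,5): not a bridge — component count unchanged at 2.
New components: {0,1,2,3,5} {4}
Are 1 and 4 in the same component? no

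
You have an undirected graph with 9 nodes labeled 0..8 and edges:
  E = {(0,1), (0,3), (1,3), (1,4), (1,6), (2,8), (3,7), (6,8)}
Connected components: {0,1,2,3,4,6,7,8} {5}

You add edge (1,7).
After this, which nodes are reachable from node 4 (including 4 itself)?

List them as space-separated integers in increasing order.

Answer: 0 1 2 3 4 6 7 8

Derivation:
Before: nodes reachable from 4: {0,1,2,3,4,6,7,8}
Adding (1,7): both endpoints already in same component. Reachability from 4 unchanged.
After: nodes reachable from 4: {0,1,2,3,4,6,7,8}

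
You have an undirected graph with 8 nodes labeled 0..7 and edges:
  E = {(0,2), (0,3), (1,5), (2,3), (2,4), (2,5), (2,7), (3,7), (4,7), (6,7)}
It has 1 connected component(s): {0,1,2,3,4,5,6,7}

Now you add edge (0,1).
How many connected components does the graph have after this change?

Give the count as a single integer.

Initial component count: 1
Add (0,1): endpoints already in same component. Count unchanged: 1.
New component count: 1

Answer: 1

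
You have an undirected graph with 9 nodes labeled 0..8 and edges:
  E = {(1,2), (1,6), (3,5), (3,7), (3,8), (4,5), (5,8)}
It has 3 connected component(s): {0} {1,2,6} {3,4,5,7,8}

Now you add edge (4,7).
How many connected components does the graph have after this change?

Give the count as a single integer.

Answer: 3

Derivation:
Initial component count: 3
Add (4,7): endpoints already in same component. Count unchanged: 3.
New component count: 3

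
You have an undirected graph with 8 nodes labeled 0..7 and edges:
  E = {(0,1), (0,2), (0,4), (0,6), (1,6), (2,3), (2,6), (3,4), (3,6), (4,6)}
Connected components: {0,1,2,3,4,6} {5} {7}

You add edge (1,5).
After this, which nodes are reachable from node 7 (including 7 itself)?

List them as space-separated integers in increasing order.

Answer: 7

Derivation:
Before: nodes reachable from 7: {7}
Adding (1,5): merges two components, but neither contains 7. Reachability from 7 unchanged.
After: nodes reachable from 7: {7}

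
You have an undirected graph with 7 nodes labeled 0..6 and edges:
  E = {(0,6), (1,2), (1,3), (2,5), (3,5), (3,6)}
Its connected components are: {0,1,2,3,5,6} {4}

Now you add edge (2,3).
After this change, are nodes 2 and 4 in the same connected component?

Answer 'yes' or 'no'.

Answer: no

Derivation:
Initial components: {0,1,2,3,5,6} {4}
Adding edge (2,3): both already in same component {0,1,2,3,5,6}. No change.
New components: {0,1,2,3,5,6} {4}
Are 2 and 4 in the same component? no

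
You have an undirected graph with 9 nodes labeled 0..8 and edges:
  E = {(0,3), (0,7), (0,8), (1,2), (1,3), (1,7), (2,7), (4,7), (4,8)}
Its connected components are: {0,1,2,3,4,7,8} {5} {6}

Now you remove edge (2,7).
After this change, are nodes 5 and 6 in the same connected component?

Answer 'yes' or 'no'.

Answer: no

Derivation:
Initial components: {0,1,2,3,4,7,8} {5} {6}
Removing edge (2,7): not a bridge — component count unchanged at 3.
New components: {0,1,2,3,4,7,8} {5} {6}
Are 5 and 6 in the same component? no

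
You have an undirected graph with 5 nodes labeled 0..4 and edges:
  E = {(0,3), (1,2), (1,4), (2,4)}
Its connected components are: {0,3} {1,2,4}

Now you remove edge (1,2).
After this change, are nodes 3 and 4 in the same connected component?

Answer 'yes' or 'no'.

Answer: no

Derivation:
Initial components: {0,3} {1,2,4}
Removing edge (1,2): not a bridge — component count unchanged at 2.
New components: {0,3} {1,2,4}
Are 3 and 4 in the same component? no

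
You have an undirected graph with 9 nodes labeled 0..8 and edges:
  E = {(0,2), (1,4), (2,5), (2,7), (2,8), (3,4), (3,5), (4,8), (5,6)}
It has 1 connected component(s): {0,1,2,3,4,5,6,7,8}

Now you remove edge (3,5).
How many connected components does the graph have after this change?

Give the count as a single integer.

Answer: 1

Derivation:
Initial component count: 1
Remove (3,5): not a bridge. Count unchanged: 1.
  After removal, components: {0,1,2,3,4,5,6,7,8}
New component count: 1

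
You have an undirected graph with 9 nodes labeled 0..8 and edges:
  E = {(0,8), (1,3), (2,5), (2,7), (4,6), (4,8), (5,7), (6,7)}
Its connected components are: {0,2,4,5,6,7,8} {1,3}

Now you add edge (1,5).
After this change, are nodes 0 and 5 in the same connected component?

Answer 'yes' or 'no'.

Answer: yes

Derivation:
Initial components: {0,2,4,5,6,7,8} {1,3}
Adding edge (1,5): merges {1,3} and {0,2,4,5,6,7,8}.
New components: {0,1,2,3,4,5,6,7,8}
Are 0 and 5 in the same component? yes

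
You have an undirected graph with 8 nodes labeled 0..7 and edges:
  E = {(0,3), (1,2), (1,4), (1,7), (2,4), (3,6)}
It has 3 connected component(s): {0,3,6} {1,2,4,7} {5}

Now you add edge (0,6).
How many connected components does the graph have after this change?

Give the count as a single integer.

Initial component count: 3
Add (0,6): endpoints already in same component. Count unchanged: 3.
New component count: 3

Answer: 3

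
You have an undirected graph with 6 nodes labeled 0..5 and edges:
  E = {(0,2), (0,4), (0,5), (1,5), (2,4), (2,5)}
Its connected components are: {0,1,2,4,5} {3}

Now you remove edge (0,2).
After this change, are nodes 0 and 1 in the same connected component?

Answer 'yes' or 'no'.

Initial components: {0,1,2,4,5} {3}
Removing edge (0,2): not a bridge — component count unchanged at 2.
New components: {0,1,2,4,5} {3}
Are 0 and 1 in the same component? yes

Answer: yes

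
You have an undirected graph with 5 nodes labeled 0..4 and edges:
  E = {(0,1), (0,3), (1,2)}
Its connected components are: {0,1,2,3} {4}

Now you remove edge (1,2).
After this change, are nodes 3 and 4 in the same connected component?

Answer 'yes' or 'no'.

Answer: no

Derivation:
Initial components: {0,1,2,3} {4}
Removing edge (1,2): it was a bridge — component count 2 -> 3.
New components: {0,1,3} {2} {4}
Are 3 and 4 in the same component? no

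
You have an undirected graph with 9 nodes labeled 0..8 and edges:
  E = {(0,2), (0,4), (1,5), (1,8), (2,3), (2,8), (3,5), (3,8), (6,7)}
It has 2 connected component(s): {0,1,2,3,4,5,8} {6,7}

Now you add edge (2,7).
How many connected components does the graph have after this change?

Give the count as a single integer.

Answer: 1

Derivation:
Initial component count: 2
Add (2,7): merges two components. Count decreases: 2 -> 1.
New component count: 1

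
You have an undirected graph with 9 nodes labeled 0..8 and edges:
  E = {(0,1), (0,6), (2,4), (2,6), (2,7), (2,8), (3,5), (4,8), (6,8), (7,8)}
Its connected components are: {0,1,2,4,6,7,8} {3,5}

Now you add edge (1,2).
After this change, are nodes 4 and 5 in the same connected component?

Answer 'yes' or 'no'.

Initial components: {0,1,2,4,6,7,8} {3,5}
Adding edge (1,2): both already in same component {0,1,2,4,6,7,8}. No change.
New components: {0,1,2,4,6,7,8} {3,5}
Are 4 and 5 in the same component? no

Answer: no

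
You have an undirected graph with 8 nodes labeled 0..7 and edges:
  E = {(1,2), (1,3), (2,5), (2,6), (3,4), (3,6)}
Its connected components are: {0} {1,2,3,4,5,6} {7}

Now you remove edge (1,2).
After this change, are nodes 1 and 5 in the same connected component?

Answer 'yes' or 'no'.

Answer: yes

Derivation:
Initial components: {0} {1,2,3,4,5,6} {7}
Removing edge (1,2): not a bridge — component count unchanged at 3.
New components: {0} {1,2,3,4,5,6} {7}
Are 1 and 5 in the same component? yes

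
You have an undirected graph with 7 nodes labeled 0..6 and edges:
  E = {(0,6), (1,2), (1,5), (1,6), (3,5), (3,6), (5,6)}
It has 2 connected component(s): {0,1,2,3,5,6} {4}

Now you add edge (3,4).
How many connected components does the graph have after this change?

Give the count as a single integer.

Initial component count: 2
Add (3,4): merges two components. Count decreases: 2 -> 1.
New component count: 1

Answer: 1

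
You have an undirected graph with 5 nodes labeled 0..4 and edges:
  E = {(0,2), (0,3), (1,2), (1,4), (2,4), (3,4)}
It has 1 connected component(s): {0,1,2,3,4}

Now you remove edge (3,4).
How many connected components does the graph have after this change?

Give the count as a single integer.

Initial component count: 1
Remove (3,4): not a bridge. Count unchanged: 1.
  After removal, components: {0,1,2,3,4}
New component count: 1

Answer: 1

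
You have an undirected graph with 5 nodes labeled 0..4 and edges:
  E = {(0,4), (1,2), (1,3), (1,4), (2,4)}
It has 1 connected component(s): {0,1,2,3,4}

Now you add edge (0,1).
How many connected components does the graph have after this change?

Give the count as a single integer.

Answer: 1

Derivation:
Initial component count: 1
Add (0,1): endpoints already in same component. Count unchanged: 1.
New component count: 1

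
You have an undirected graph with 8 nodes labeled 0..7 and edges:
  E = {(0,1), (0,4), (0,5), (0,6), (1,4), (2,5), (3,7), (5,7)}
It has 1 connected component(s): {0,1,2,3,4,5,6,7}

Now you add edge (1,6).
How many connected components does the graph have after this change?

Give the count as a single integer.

Initial component count: 1
Add (1,6): endpoints already in same component. Count unchanged: 1.
New component count: 1

Answer: 1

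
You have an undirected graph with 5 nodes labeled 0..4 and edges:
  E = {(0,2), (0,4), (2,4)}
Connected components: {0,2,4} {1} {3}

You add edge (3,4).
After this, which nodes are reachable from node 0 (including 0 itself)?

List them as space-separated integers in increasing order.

Before: nodes reachable from 0: {0,2,4}
Adding (3,4): merges 0's component with another. Reachability grows.
After: nodes reachable from 0: {0,2,3,4}

Answer: 0 2 3 4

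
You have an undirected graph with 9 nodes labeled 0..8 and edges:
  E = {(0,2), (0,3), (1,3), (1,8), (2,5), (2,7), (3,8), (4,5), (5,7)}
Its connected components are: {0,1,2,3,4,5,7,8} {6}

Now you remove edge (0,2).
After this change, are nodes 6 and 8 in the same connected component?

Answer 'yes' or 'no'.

Answer: no

Derivation:
Initial components: {0,1,2,3,4,5,7,8} {6}
Removing edge (0,2): it was a bridge — component count 2 -> 3.
New components: {0,1,3,8} {2,4,5,7} {6}
Are 6 and 8 in the same component? no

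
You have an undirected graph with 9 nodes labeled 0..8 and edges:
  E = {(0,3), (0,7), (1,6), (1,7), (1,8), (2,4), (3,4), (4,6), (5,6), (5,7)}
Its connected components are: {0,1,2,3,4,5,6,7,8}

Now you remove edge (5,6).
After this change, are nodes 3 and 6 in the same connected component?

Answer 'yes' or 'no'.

Initial components: {0,1,2,3,4,5,6,7,8}
Removing edge (5,6): not a bridge — component count unchanged at 1.
New components: {0,1,2,3,4,5,6,7,8}
Are 3 and 6 in the same component? yes

Answer: yes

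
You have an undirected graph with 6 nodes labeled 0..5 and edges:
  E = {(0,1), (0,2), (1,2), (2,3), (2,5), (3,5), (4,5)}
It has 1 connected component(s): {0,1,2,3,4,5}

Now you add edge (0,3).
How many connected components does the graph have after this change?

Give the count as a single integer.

Answer: 1

Derivation:
Initial component count: 1
Add (0,3): endpoints already in same component. Count unchanged: 1.
New component count: 1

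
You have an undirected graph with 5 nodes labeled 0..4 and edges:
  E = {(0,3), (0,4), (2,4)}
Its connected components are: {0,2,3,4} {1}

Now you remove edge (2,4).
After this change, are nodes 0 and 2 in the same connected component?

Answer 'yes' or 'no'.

Answer: no

Derivation:
Initial components: {0,2,3,4} {1}
Removing edge (2,4): it was a bridge — component count 2 -> 3.
New components: {0,3,4} {1} {2}
Are 0 and 2 in the same component? no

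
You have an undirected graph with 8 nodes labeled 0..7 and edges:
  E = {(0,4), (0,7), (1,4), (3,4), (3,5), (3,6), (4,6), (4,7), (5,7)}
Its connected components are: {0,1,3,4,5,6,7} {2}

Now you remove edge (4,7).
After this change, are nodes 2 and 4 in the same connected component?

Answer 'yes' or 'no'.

Initial components: {0,1,3,4,5,6,7} {2}
Removing edge (4,7): not a bridge — component count unchanged at 2.
New components: {0,1,3,4,5,6,7} {2}
Are 2 and 4 in the same component? no

Answer: no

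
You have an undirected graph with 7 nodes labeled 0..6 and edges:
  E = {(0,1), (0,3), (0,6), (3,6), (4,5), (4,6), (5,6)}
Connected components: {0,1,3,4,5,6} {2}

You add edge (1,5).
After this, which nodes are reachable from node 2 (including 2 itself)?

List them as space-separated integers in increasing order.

Before: nodes reachable from 2: {2}
Adding (1,5): both endpoints already in same component. Reachability from 2 unchanged.
After: nodes reachable from 2: {2}

Answer: 2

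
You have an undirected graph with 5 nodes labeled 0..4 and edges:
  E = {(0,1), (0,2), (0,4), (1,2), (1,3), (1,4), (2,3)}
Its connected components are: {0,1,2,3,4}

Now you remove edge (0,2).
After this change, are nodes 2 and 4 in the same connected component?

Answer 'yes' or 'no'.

Answer: yes

Derivation:
Initial components: {0,1,2,3,4}
Removing edge (0,2): not a bridge — component count unchanged at 1.
New components: {0,1,2,3,4}
Are 2 and 4 in the same component? yes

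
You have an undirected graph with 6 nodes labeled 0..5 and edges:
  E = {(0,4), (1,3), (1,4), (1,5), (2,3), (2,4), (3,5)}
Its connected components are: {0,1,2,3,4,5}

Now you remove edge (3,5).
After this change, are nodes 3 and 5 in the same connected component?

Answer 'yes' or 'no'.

Initial components: {0,1,2,3,4,5}
Removing edge (3,5): not a bridge — component count unchanged at 1.
New components: {0,1,2,3,4,5}
Are 3 and 5 in the same component? yes

Answer: yes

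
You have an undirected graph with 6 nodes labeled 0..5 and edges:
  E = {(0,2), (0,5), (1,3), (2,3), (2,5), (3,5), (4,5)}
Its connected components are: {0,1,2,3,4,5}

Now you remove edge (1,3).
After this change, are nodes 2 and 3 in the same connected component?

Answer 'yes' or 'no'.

Answer: yes

Derivation:
Initial components: {0,1,2,3,4,5}
Removing edge (1,3): it was a bridge — component count 1 -> 2.
New components: {0,2,3,4,5} {1}
Are 2 and 3 in the same component? yes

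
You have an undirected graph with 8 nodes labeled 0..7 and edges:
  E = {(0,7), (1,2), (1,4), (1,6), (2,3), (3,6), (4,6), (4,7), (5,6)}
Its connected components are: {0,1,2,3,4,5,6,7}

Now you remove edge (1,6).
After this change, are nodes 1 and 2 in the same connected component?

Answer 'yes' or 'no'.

Initial components: {0,1,2,3,4,5,6,7}
Removing edge (1,6): not a bridge — component count unchanged at 1.
New components: {0,1,2,3,4,5,6,7}
Are 1 and 2 in the same component? yes

Answer: yes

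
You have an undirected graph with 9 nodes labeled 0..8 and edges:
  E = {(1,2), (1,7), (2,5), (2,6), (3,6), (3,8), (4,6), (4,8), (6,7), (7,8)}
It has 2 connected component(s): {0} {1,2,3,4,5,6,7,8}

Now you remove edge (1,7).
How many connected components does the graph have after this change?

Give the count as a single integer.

Initial component count: 2
Remove (1,7): not a bridge. Count unchanged: 2.
  After removal, components: {0} {1,2,3,4,5,6,7,8}
New component count: 2

Answer: 2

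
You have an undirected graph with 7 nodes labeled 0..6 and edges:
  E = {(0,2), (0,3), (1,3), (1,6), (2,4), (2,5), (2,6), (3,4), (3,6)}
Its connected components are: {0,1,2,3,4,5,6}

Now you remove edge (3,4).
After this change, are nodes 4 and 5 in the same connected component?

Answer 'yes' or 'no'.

Answer: yes

Derivation:
Initial components: {0,1,2,3,4,5,6}
Removing edge (3,4): not a bridge — component count unchanged at 1.
New components: {0,1,2,3,4,5,6}
Are 4 and 5 in the same component? yes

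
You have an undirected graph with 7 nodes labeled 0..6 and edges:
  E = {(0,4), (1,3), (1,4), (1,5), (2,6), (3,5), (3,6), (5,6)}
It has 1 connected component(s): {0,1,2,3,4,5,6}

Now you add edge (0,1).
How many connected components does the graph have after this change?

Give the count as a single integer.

Answer: 1

Derivation:
Initial component count: 1
Add (0,1): endpoints already in same component. Count unchanged: 1.
New component count: 1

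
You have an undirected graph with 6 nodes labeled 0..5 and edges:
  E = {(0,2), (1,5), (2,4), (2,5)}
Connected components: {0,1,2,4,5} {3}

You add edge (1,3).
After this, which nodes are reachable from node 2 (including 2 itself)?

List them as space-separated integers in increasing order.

Answer: 0 1 2 3 4 5

Derivation:
Before: nodes reachable from 2: {0,1,2,4,5}
Adding (1,3): merges 2's component with another. Reachability grows.
After: nodes reachable from 2: {0,1,2,3,4,5}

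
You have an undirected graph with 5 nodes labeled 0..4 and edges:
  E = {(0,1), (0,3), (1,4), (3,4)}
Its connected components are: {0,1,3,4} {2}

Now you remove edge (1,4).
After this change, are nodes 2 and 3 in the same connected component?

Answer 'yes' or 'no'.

Answer: no

Derivation:
Initial components: {0,1,3,4} {2}
Removing edge (1,4): not a bridge — component count unchanged at 2.
New components: {0,1,3,4} {2}
Are 2 and 3 in the same component? no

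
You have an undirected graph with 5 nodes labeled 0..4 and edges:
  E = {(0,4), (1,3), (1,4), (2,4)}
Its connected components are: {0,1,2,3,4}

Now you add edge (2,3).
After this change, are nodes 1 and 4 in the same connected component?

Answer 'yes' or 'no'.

Initial components: {0,1,2,3,4}
Adding edge (2,3): both already in same component {0,1,2,3,4}. No change.
New components: {0,1,2,3,4}
Are 1 and 4 in the same component? yes

Answer: yes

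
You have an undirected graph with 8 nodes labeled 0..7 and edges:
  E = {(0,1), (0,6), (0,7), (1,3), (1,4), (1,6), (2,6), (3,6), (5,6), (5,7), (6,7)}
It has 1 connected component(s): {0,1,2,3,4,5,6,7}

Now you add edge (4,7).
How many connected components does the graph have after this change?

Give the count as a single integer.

Initial component count: 1
Add (4,7): endpoints already in same component. Count unchanged: 1.
New component count: 1

Answer: 1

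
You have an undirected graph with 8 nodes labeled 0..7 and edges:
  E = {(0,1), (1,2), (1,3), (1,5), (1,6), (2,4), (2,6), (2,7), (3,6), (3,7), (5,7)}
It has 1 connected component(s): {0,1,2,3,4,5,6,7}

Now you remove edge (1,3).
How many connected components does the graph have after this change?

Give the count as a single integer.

Initial component count: 1
Remove (1,3): not a bridge. Count unchanged: 1.
  After removal, components: {0,1,2,3,4,5,6,7}
New component count: 1

Answer: 1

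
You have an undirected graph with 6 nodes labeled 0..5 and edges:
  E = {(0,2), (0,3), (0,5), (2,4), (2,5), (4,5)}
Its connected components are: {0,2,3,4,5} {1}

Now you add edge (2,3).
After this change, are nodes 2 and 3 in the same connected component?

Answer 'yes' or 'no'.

Initial components: {0,2,3,4,5} {1}
Adding edge (2,3): both already in same component {0,2,3,4,5}. No change.
New components: {0,2,3,4,5} {1}
Are 2 and 3 in the same component? yes

Answer: yes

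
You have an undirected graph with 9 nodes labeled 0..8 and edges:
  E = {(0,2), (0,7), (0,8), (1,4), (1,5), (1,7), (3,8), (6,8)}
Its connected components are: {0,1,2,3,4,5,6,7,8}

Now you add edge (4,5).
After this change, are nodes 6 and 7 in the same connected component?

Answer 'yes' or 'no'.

Answer: yes

Derivation:
Initial components: {0,1,2,3,4,5,6,7,8}
Adding edge (4,5): both already in same component {0,1,2,3,4,5,6,7,8}. No change.
New components: {0,1,2,3,4,5,6,7,8}
Are 6 and 7 in the same component? yes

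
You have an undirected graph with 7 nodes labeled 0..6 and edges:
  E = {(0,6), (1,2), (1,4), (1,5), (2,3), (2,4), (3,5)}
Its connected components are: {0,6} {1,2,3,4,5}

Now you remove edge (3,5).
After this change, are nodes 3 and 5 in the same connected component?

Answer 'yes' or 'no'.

Answer: yes

Derivation:
Initial components: {0,6} {1,2,3,4,5}
Removing edge (3,5): not a bridge — component count unchanged at 2.
New components: {0,6} {1,2,3,4,5}
Are 3 and 5 in the same component? yes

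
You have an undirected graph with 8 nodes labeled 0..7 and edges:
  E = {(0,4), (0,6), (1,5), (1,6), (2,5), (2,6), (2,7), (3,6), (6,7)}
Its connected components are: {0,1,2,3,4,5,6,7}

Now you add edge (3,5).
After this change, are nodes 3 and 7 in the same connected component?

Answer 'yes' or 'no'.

Initial components: {0,1,2,3,4,5,6,7}
Adding edge (3,5): both already in same component {0,1,2,3,4,5,6,7}. No change.
New components: {0,1,2,3,4,5,6,7}
Are 3 and 7 in the same component? yes

Answer: yes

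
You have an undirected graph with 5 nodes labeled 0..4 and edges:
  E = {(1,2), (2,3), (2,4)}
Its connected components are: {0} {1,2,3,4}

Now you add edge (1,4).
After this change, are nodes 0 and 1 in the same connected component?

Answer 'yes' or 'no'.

Answer: no

Derivation:
Initial components: {0} {1,2,3,4}
Adding edge (1,4): both already in same component {1,2,3,4}. No change.
New components: {0} {1,2,3,4}
Are 0 and 1 in the same component? no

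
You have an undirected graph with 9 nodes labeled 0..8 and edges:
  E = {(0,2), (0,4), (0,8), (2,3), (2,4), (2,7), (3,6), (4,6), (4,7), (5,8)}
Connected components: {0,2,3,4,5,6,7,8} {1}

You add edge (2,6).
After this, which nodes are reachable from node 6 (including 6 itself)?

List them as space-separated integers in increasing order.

Answer: 0 2 3 4 5 6 7 8

Derivation:
Before: nodes reachable from 6: {0,2,3,4,5,6,7,8}
Adding (2,6): both endpoints already in same component. Reachability from 6 unchanged.
After: nodes reachable from 6: {0,2,3,4,5,6,7,8}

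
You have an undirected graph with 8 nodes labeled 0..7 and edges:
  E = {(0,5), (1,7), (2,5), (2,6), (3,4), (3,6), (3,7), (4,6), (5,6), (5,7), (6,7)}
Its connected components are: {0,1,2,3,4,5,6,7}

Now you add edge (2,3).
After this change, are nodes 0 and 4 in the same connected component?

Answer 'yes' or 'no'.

Answer: yes

Derivation:
Initial components: {0,1,2,3,4,5,6,7}
Adding edge (2,3): both already in same component {0,1,2,3,4,5,6,7}. No change.
New components: {0,1,2,3,4,5,6,7}
Are 0 and 4 in the same component? yes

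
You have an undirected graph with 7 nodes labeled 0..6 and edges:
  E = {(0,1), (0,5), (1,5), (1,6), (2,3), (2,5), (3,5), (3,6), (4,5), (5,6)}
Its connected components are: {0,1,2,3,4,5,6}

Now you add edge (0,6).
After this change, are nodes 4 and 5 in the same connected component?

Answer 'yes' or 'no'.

Initial components: {0,1,2,3,4,5,6}
Adding edge (0,6): both already in same component {0,1,2,3,4,5,6}. No change.
New components: {0,1,2,3,4,5,6}
Are 4 and 5 in the same component? yes

Answer: yes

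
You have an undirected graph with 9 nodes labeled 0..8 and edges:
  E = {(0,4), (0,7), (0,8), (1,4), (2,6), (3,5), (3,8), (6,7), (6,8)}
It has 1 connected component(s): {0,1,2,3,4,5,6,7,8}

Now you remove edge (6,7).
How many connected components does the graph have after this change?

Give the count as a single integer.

Answer: 1

Derivation:
Initial component count: 1
Remove (6,7): not a bridge. Count unchanged: 1.
  After removal, components: {0,1,2,3,4,5,6,7,8}
New component count: 1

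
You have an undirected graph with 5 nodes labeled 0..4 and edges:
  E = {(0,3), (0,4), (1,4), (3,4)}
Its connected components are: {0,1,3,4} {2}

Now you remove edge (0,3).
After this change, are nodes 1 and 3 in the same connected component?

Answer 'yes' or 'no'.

Initial components: {0,1,3,4} {2}
Removing edge (0,3): not a bridge — component count unchanged at 2.
New components: {0,1,3,4} {2}
Are 1 and 3 in the same component? yes

Answer: yes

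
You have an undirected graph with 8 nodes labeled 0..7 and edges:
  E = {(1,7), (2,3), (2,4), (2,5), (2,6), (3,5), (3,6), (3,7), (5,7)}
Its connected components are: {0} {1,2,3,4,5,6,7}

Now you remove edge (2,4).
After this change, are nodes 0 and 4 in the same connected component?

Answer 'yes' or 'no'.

Initial components: {0} {1,2,3,4,5,6,7}
Removing edge (2,4): it was a bridge — component count 2 -> 3.
New components: {0} {1,2,3,5,6,7} {4}
Are 0 and 4 in the same component? no

Answer: no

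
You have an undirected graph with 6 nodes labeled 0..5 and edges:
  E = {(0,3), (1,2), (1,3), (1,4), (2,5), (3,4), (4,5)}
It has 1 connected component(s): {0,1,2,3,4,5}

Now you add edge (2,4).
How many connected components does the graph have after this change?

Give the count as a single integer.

Answer: 1

Derivation:
Initial component count: 1
Add (2,4): endpoints already in same component. Count unchanged: 1.
New component count: 1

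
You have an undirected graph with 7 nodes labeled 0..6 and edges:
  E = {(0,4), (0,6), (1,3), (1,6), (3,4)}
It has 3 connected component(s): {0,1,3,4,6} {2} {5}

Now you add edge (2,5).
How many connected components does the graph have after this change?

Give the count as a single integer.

Answer: 2

Derivation:
Initial component count: 3
Add (2,5): merges two components. Count decreases: 3 -> 2.
New component count: 2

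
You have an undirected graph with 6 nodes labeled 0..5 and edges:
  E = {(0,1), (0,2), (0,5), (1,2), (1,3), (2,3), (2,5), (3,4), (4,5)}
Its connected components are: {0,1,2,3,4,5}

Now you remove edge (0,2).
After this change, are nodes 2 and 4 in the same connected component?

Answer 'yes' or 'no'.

Answer: yes

Derivation:
Initial components: {0,1,2,3,4,5}
Removing edge (0,2): not a bridge — component count unchanged at 1.
New components: {0,1,2,3,4,5}
Are 2 and 4 in the same component? yes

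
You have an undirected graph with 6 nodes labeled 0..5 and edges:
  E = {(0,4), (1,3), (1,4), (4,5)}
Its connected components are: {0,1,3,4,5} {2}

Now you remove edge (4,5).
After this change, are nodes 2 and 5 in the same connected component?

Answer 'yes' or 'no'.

Answer: no

Derivation:
Initial components: {0,1,3,4,5} {2}
Removing edge (4,5): it was a bridge — component count 2 -> 3.
New components: {0,1,3,4} {2} {5}
Are 2 and 5 in the same component? no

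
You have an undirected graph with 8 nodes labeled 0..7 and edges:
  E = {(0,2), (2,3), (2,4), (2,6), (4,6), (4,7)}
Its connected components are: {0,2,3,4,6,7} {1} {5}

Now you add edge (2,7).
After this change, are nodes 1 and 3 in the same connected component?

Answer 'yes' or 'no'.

Initial components: {0,2,3,4,6,7} {1} {5}
Adding edge (2,7): both already in same component {0,2,3,4,6,7}. No change.
New components: {0,2,3,4,6,7} {1} {5}
Are 1 and 3 in the same component? no

Answer: no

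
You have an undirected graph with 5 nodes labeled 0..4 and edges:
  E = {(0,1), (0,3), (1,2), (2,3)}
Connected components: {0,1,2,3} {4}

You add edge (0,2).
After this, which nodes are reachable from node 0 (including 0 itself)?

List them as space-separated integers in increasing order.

Before: nodes reachable from 0: {0,1,2,3}
Adding (0,2): both endpoints already in same component. Reachability from 0 unchanged.
After: nodes reachable from 0: {0,1,2,3}

Answer: 0 1 2 3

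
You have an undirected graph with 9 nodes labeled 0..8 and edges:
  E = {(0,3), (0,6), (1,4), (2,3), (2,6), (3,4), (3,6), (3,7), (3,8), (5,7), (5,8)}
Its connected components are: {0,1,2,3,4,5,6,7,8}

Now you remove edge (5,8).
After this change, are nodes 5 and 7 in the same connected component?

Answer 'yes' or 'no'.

Initial components: {0,1,2,3,4,5,6,7,8}
Removing edge (5,8): not a bridge — component count unchanged at 1.
New components: {0,1,2,3,4,5,6,7,8}
Are 5 and 7 in the same component? yes

Answer: yes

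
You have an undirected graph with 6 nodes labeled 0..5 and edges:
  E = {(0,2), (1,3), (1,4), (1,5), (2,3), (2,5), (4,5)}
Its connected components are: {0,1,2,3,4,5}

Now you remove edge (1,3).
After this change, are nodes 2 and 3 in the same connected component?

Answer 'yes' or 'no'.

Answer: yes

Derivation:
Initial components: {0,1,2,3,4,5}
Removing edge (1,3): not a bridge — component count unchanged at 1.
New components: {0,1,2,3,4,5}
Are 2 and 3 in the same component? yes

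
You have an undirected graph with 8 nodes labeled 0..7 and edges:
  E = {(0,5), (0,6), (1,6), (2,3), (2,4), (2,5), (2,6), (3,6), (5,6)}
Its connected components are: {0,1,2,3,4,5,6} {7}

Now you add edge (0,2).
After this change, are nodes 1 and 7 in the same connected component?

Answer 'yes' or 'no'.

Answer: no

Derivation:
Initial components: {0,1,2,3,4,5,6} {7}
Adding edge (0,2): both already in same component {0,1,2,3,4,5,6}. No change.
New components: {0,1,2,3,4,5,6} {7}
Are 1 and 7 in the same component? no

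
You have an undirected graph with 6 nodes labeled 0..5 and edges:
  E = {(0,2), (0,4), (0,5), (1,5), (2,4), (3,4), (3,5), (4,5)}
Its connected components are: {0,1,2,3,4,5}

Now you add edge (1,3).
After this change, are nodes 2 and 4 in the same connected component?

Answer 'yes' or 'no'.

Initial components: {0,1,2,3,4,5}
Adding edge (1,3): both already in same component {0,1,2,3,4,5}. No change.
New components: {0,1,2,3,4,5}
Are 2 and 4 in the same component? yes

Answer: yes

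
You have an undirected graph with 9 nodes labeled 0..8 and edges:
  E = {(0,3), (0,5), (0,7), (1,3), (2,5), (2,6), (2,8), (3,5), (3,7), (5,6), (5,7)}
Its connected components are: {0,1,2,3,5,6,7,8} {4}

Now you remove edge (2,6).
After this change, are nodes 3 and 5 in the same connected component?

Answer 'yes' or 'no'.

Answer: yes

Derivation:
Initial components: {0,1,2,3,5,6,7,8} {4}
Removing edge (2,6): not a bridge — component count unchanged at 2.
New components: {0,1,2,3,5,6,7,8} {4}
Are 3 and 5 in the same component? yes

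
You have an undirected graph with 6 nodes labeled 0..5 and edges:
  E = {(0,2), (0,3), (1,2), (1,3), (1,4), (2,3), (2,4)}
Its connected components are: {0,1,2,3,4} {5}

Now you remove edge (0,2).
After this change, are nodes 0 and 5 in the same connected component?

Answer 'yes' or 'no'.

Answer: no

Derivation:
Initial components: {0,1,2,3,4} {5}
Removing edge (0,2): not a bridge — component count unchanged at 2.
New components: {0,1,2,3,4} {5}
Are 0 and 5 in the same component? no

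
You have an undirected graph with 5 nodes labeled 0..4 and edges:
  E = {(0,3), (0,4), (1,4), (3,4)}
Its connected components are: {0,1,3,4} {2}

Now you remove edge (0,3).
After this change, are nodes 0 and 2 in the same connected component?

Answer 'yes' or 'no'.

Initial components: {0,1,3,4} {2}
Removing edge (0,3): not a bridge — component count unchanged at 2.
New components: {0,1,3,4} {2}
Are 0 and 2 in the same component? no

Answer: no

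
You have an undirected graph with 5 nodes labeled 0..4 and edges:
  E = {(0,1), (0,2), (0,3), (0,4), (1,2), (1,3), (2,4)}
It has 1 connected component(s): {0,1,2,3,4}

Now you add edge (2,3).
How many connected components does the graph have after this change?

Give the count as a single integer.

Initial component count: 1
Add (2,3): endpoints already in same component. Count unchanged: 1.
New component count: 1

Answer: 1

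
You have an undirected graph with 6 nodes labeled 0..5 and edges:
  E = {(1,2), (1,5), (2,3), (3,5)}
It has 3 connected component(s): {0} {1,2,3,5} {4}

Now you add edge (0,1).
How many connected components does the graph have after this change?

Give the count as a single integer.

Initial component count: 3
Add (0,1): merges two components. Count decreases: 3 -> 2.
New component count: 2

Answer: 2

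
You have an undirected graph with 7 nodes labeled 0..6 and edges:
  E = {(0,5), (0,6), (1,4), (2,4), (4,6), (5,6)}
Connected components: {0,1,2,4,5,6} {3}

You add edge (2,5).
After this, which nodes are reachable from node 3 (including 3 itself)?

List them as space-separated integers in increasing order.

Before: nodes reachable from 3: {3}
Adding (2,5): both endpoints already in same component. Reachability from 3 unchanged.
After: nodes reachable from 3: {3}

Answer: 3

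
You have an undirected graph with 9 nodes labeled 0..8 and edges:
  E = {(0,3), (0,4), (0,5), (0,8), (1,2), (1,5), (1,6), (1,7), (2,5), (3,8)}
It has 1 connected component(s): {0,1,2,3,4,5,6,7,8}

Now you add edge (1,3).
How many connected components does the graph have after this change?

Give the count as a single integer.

Answer: 1

Derivation:
Initial component count: 1
Add (1,3): endpoints already in same component. Count unchanged: 1.
New component count: 1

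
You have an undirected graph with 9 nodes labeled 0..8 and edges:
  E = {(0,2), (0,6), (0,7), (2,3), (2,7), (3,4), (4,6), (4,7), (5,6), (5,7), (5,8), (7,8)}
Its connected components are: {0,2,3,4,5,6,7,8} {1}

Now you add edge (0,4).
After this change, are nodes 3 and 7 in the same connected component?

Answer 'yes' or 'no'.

Initial components: {0,2,3,4,5,6,7,8} {1}
Adding edge (0,4): both already in same component {0,2,3,4,5,6,7,8}. No change.
New components: {0,2,3,4,5,6,7,8} {1}
Are 3 and 7 in the same component? yes

Answer: yes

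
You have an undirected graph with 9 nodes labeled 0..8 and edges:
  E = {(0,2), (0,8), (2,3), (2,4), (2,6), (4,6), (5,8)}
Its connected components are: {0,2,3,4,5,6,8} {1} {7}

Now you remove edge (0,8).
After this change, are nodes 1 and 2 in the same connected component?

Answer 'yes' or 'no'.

Initial components: {0,2,3,4,5,6,8} {1} {7}
Removing edge (0,8): it was a bridge — component count 3 -> 4.
New components: {0,2,3,4,6} {1} {5,8} {7}
Are 1 and 2 in the same component? no

Answer: no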